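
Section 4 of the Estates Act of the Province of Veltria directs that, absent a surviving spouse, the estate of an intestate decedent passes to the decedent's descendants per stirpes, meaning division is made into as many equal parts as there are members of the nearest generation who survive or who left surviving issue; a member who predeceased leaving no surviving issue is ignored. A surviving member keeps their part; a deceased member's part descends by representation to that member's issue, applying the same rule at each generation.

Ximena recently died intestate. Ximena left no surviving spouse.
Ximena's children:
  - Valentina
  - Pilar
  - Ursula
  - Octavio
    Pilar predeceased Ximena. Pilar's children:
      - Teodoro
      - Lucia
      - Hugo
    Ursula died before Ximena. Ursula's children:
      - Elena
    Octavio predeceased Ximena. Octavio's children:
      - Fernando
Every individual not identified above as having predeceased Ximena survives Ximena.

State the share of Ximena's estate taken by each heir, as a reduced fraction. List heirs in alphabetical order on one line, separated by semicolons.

There is no surviving spouse, so the entire estate passes to Ximena's descendants per stirpes.
The estate is divided into 4 equal shares of 1/4 among Valentina, Pilar, Ursula, Octavio.
Valentina is living and takes 1/4.
Pilar predeceased; the 1/4 allotted to Pilar's branch passes to Pilar's issue by representation.
The 1/4 is divided into 3 equal shares of 1/12 among Teodoro, Lucia, Hugo.
Teodoro is living and takes 1/12.
Lucia is living and takes 1/12.
Hugo is living and takes 1/12.
Ursula predeceased; the 1/4 allotted to Ursula's branch passes to Ursula's issue by representation.
Elena is the sole taker at this level and receives the full 1/4.
Octavio predeceased; the 1/4 allotted to Octavio's branch passes to Octavio's issue by representation.
Fernando is the sole taker at this level and receives the full 1/4.

Elena 1/4; Fernando 1/4; Hugo 1/12; Lucia 1/12; Teodoro 1/12; Valentina 1/4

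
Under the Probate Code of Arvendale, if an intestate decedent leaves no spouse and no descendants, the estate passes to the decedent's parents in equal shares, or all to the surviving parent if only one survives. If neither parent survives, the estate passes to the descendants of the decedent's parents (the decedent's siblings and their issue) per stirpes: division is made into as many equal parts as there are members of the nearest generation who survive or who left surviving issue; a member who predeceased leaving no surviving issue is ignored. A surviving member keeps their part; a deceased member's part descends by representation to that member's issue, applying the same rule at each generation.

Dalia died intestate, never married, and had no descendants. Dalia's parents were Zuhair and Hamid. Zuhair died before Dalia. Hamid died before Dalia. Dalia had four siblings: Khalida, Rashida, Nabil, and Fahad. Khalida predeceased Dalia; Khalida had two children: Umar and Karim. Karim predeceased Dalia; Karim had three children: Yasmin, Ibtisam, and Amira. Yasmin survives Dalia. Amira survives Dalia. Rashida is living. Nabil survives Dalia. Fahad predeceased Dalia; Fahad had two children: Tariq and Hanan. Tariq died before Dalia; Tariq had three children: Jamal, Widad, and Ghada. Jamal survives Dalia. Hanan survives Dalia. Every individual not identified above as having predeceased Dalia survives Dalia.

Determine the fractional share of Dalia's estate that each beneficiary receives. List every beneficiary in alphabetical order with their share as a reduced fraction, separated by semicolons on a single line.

Neither parent survives and there are no descendants, so the estate passes to Dalia's siblings and their issue per stirpes.
The estate is divided into 4 equal shares of 1/4 among Khalida, Rashida, Nabil, Fahad.
Khalida predeceased; the 1/4 allotted to Khalida's branch passes to Khalida's issue by representation.
The 1/4 is divided into 2 equal shares of 1/8 among Umar, Karim.
Umar is living and takes 1/8.
Karim predeceased; the 1/8 allotted to Karim's branch passes to Karim's issue by representation.
The 1/8 is divided into 3 equal shares of 1/24 among Yasmin, Ibtisam, Amira.
Yasmin is living and takes 1/24.
Ibtisam is living and takes 1/24.
Amira is living and takes 1/24.
Rashida is living and takes 1/4.
Nabil is living and takes 1/4.
Fahad predeceased; the 1/4 allotted to Fahad's branch passes to Fahad's issue by representation.
The 1/4 is divided into 2 equal shares of 1/8 among Tariq, Hanan.
Tariq predeceased; the 1/8 allotted to Tariq's branch passes to Tariq's issue by representation.
The 1/8 is divided into 3 equal shares of 1/24 among Jamal, Widad, Ghada.
Jamal is living and takes 1/24.
Widad is living and takes 1/24.
Ghada is living and takes 1/24.
Hanan is living and takes 1/8.

Amira 1/24; Ghada 1/24; Hanan 1/8; Ibtisam 1/24; Jamal 1/24; Nabil 1/4; Rashida 1/4; Umar 1/8; Widad 1/24; Yasmin 1/24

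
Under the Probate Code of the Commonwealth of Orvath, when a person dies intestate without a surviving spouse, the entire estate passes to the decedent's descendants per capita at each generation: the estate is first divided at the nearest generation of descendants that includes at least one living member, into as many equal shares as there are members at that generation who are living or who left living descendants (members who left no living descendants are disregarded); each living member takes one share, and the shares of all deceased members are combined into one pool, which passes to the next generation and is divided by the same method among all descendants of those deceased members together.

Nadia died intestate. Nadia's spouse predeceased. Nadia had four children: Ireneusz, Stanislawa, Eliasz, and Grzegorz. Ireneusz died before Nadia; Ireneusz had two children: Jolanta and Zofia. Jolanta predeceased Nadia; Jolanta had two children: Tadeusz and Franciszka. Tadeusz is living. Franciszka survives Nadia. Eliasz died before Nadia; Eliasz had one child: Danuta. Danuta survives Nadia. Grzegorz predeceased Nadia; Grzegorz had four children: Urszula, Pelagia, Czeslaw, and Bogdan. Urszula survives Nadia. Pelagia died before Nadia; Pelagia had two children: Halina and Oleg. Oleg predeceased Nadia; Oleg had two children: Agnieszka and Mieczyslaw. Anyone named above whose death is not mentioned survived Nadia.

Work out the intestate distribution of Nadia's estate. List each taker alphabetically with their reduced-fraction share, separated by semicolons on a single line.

There is no surviving spouse, so the entire estate passes to Nadia's descendants per capita at each generation.
At generation 1 (Ireneusz, Stanislawa, Eliasz, Grzegorz) there are 4 shares of (1)/4 = 1/4 each.
Living: Stanislawa — each takes 1/4.
Deceased: Ireneusz, Eliasz, and Grzegorz. Their combined 3/4 is pooled and carried to generation 2.
At generation 2 (Jolanta, Zofia, Danuta, Urszula, Pelagia, Czeslaw, Bogdan) there are 7 shares of (3/4)/7 = 3/28 each.
Living: Zofia, Danuta, Urszula, Czeslaw, and Bogdan — each takes 3/28.
Deceased: Jolanta and Pelagia. Their combined 3/14 is pooled and carried to generation 3.
At generation 3 (Tadeusz, Franciszka, Halina, Oleg) there are 4 shares of (3/14)/4 = 3/56 each.
Living: Tadeusz, Franciszka, and Halina — each takes 3/56.
Deceased: Oleg. That 3/56 share is carried to generation 4.
At generation 4 (Agnieszka, Mieczyslaw) there are 2 shares of (3/56)/2 = 3/112 each.
Living: Agnieszka and Mieczyslaw — each takes 3/112.

Agnieszka 3/112; Bogdan 3/28; Czeslaw 3/28; Danuta 3/28; Franciszka 3/56; Halina 3/56; Mieczyslaw 3/112; Stanislawa 1/4; Tadeusz 3/56; Urszula 3/28; Zofia 3/28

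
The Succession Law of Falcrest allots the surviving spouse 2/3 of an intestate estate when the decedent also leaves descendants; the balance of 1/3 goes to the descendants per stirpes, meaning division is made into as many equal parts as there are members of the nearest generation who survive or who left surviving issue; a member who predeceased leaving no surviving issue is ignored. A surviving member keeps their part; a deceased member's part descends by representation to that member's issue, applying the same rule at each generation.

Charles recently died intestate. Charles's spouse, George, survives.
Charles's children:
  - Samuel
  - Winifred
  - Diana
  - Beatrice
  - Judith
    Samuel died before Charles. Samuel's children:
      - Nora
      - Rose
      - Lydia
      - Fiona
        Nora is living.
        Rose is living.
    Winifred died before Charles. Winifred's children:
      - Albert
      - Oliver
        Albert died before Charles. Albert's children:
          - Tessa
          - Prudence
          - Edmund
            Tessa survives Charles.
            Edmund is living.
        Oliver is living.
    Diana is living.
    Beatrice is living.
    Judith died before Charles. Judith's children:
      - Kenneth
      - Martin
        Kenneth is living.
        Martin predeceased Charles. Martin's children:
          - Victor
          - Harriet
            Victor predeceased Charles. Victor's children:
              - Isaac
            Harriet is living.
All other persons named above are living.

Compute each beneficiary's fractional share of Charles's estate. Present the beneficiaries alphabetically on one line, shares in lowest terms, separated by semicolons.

George, as surviving spouse, takes 2/3.
The remaining 1/3 passes to Charles's descendants per stirpes.
The 1/3 is divided into 5 equal shares of 1/15 among Samuel, Winifred, Diana, Beatrice, Judith.
Samuel predeceased; the 1/15 allotted to Samuel's branch passes to Samuel's issue by representation.
The 1/15 is divided into 4 equal shares of 1/60 among Nora, Rose, Lydia, Fiona.
Nora is living and takes 1/60.
Rose is living and takes 1/60.
Lydia is living and takes 1/60.
Fiona is living and takes 1/60.
Winifred predeceased; the 1/15 allotted to Winifred's branch passes to Winifred's issue by representation.
The 1/15 is divided into 2 equal shares of 1/30 among Albert, Oliver.
Albert predeceased; the 1/30 allotted to Albert's branch passes to Albert's issue by representation.
The 1/30 is divided into 3 equal shares of 1/90 among Tessa, Prudence, Edmund.
Tessa is living and takes 1/90.
Prudence is living and takes 1/90.
Edmund is living and takes 1/90.
Oliver is living and takes 1/30.
Diana is living and takes 1/15.
Beatrice is living and takes 1/15.
Judith predeceased; the 1/15 allotted to Judith's branch passes to Judith's issue by representation.
The 1/15 is divided into 2 equal shares of 1/30 among Kenneth, Martin.
Kenneth is living and takes 1/30.
Martin predeceased; the 1/30 allotted to Martin's branch passes to Martin's issue by representation.
The 1/30 is divided into 2 equal shares of 1/60 among Victor, Harriet.
Victor predeceased; the 1/60 allotted to Victor's branch passes to Victor's issue by representation.
Isaac is the sole taker at this level and receives the full 1/60.
Harriet is living and takes 1/60.

Beatrice 1/15; Diana 1/15; Edmund 1/90; Fiona 1/60; George 2/3; Harriet 1/60; Isaac 1/60; Kenneth 1/30; Lydia 1/60; Nora 1/60; Oliver 1/30; Prudence 1/90; Rose 1/60; Tessa 1/90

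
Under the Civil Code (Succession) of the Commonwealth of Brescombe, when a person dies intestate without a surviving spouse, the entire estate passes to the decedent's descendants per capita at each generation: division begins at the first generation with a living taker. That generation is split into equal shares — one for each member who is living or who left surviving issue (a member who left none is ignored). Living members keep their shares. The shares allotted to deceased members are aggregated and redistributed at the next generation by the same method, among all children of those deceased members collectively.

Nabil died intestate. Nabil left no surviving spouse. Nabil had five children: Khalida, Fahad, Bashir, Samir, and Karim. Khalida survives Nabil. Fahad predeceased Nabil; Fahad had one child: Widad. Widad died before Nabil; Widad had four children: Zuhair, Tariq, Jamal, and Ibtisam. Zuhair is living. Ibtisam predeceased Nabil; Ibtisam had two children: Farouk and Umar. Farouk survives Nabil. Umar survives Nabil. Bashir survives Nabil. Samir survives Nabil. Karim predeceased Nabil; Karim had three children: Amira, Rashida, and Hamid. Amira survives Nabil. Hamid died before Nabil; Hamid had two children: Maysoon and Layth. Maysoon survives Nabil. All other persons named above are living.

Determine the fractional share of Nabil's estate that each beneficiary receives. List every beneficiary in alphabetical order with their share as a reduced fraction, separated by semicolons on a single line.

Amira 1/10; Bashir 1/5; Farouk 1/60; Jamal 1/30; Khalida 1/5; Layth 1/30; Maysoon 1/30; Rashida 1/10; Samir 1/5; Tariq 1/30; Umar 1/60; Zuhair 1/30

There is no surviving spouse, so the entire estate passes to Nabil's descendants per capita at each generation.
At generation 1 (Khalida, Fahad, Bashir, Samir, Karim) there are 5 shares of (1)/5 = 1/5 each.
Living: Khalida, Bashir, and Samir — each takes 1/5.
Deceased: Fahad and Karim. Their combined 2/5 is pooled and carried to generation 2.
At generation 2 (Widad, Amira, Rashida, Hamid) there are 4 shares of (2/5)/4 = 1/10 each.
Living: Amira and Rashida — each takes 1/10.
Deceased: Widad and Hamid. Their combined 1/5 is pooled and carried to generation 3.
At generation 3 (Zuhair, Tariq, Jamal, Ibtisam, Maysoon, Layth) there are 6 shares of (1/5)/6 = 1/30 each.
Living: Zuhair, Tariq, Jamal, Maysoon, and Layth — each takes 1/30.
Deceased: Ibtisam. That 1/30 share is carried to generation 4.
At generation 4 (Farouk, Umar) there are 2 shares of (1/30)/2 = 1/60 each.
Living: Farouk and Umar — each takes 1/60.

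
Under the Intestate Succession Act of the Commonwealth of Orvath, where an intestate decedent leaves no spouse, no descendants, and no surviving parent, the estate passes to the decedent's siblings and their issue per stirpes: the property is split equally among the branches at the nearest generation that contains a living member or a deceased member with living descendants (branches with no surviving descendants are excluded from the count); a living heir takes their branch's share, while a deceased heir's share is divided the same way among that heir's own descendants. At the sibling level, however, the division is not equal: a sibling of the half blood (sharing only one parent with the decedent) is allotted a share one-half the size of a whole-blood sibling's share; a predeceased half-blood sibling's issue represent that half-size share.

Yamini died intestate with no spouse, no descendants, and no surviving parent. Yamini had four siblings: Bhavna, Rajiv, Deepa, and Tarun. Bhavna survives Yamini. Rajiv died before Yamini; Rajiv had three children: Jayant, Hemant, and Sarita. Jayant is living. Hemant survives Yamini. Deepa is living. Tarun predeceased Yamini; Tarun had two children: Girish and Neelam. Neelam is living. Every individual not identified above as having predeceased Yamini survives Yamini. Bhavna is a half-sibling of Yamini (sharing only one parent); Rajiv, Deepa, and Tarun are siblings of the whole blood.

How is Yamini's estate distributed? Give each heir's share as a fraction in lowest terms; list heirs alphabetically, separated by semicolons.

Bhavna 1/7; Deepa 2/7; Girish 1/7; Hemant 2/21; Jayant 2/21; Neelam 1/7; Sarita 2/21

No spouse, descendants, or parent survives, so the estate passes to Yamini's siblings per stirpes.
Half-blood siblings count for one-half the weight of whole-blood siblings at the initial division.
Dividing 1 in proportion to weights (total weight 7/2): Bhavna (weight 1/2) → 1/7; Rajiv (weight 1) → 2/7; Deepa (weight 1) → 2/7; Tarun (weight 1) → 2/7.
Bhavna is living and takes 1/7.
Rajiv predeceased; the 2/7 allotted to Rajiv's branch passes to Rajiv's issue by representation.
The 2/7 is divided into 3 equal shares of 2/21 among Jayant, Hemant, Sarita.
Jayant is living and takes 2/21.
Hemant is living and takes 2/21.
Sarita is living and takes 2/21.
Deepa is living and takes 2/7.
Tarun predeceased; the 2/7 allotted to Tarun's branch passes to Tarun's issue by representation.
The 2/7 is divided into 2 equal shares of 1/7 among Girish, Neelam.
Girish is living and takes 1/7.
Neelam is living and takes 1/7.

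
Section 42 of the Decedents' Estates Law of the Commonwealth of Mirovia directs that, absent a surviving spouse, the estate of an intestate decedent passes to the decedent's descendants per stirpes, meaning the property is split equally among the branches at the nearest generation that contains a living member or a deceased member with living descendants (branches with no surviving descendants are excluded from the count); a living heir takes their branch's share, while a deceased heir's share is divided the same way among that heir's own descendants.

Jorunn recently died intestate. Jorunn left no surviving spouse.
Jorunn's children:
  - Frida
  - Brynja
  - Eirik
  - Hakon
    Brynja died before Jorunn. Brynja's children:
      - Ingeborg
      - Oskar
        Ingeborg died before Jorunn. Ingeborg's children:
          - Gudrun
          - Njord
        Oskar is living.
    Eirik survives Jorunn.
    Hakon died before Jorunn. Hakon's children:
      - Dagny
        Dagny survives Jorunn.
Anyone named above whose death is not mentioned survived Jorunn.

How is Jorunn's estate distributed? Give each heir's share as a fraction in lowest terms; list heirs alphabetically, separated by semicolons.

There is no surviving spouse, so the entire estate passes to Jorunn's descendants per stirpes.
The estate is divided into 4 equal shares of 1/4 among Frida, Brynja, Eirik, Hakon.
Frida is living and takes 1/4.
Brynja predeceased; the 1/4 allotted to Brynja's branch passes to Brynja's issue by representation.
The 1/4 is divided into 2 equal shares of 1/8 among Ingeborg, Oskar.
Ingeborg predeceased; the 1/8 allotted to Ingeborg's branch passes to Ingeborg's issue by representation.
The 1/8 is divided into 2 equal shares of 1/16 among Gudrun, Njord.
Gudrun is living and takes 1/16.
Njord is living and takes 1/16.
Oskar is living and takes 1/8.
Eirik is living and takes 1/4.
Hakon predeceased; the 1/4 allotted to Hakon's branch passes to Hakon's issue by representation.
Dagny is the sole taker at this level and receives the full 1/4.

Dagny 1/4; Eirik 1/4; Frida 1/4; Gudrun 1/16; Njord 1/16; Oskar 1/8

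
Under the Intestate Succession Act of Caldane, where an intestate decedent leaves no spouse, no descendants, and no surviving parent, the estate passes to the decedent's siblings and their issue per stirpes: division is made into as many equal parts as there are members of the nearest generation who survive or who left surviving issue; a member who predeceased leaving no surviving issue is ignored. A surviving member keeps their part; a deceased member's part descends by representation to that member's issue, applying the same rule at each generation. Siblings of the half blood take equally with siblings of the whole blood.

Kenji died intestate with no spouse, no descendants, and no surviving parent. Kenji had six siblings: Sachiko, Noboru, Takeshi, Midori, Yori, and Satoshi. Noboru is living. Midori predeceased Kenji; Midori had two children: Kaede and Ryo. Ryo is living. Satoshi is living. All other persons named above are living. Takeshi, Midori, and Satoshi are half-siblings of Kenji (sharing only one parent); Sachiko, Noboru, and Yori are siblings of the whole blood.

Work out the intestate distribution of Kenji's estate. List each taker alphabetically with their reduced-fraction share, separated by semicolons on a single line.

Kaede 1/12; Noboru 1/6; Ryo 1/12; Sachiko 1/6; Satoshi 1/6; Takeshi 1/6; Yori 1/6

No spouse, descendants, or parent survives, so the estate passes to Kenji's siblings per stirpes.
Half-blood and whole-blood siblings take equally under the stated rule.
The estate is divided into 6 equal shares of 1/6 among Sachiko, Noboru, Takeshi, Midori, Yori, Satoshi.
Sachiko is living and takes 1/6.
Noboru is living and takes 1/6.
Takeshi is living and takes 1/6.
Midori predeceased; the 1/6 allotted to Midori's branch passes to Midori's issue by representation.
The 1/6 is divided into 2 equal shares of 1/12 among Kaede, Ryo.
Kaede is living and takes 1/12.
Ryo is living and takes 1/12.
Yori is living and takes 1/6.
Satoshi is living and takes 1/6.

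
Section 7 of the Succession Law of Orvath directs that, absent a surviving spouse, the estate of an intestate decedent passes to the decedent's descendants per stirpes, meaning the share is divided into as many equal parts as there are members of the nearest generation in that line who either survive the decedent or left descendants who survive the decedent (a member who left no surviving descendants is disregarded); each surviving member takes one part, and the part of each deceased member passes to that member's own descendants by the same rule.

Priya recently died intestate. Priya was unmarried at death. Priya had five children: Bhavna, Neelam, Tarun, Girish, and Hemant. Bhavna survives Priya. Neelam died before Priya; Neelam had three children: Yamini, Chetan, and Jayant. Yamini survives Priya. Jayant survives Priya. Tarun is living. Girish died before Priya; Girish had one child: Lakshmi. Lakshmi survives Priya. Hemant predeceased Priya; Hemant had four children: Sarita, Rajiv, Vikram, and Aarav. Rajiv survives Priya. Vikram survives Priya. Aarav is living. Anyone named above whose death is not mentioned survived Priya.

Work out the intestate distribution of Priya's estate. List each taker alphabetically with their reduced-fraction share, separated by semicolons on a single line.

There is no surviving spouse, so the entire estate passes to Priya's descendants per stirpes.
The estate is divided into 5 equal shares of 1/5 among Bhavna, Neelam, Tarun, Girish, Hemant.
Bhavna is living and takes 1/5.
Neelam predeceased; the 1/5 allotted to Neelam's branch passes to Neelam's issue by representation.
The 1/5 is divided into 3 equal shares of 1/15 among Yamini, Chetan, Jayant.
Yamini is living and takes 1/15.
Chetan is living and takes 1/15.
Jayant is living and takes 1/15.
Tarun is living and takes 1/5.
Girish predeceased; the 1/5 allotted to Girish's branch passes to Girish's issue by representation.
Lakshmi is the sole taker at this level and receives the full 1/5.
Hemant predeceased; the 1/5 allotted to Hemant's branch passes to Hemant's issue by representation.
The 1/5 is divided into 4 equal shares of 1/20 among Sarita, Rajiv, Vikram, Aarav.
Sarita is living and takes 1/20.
Rajiv is living and takes 1/20.
Vikram is living and takes 1/20.
Aarav is living and takes 1/20.

Aarav 1/20; Bhavna 1/5; Chetan 1/15; Jayant 1/15; Lakshmi 1/5; Rajiv 1/20; Sarita 1/20; Tarun 1/5; Vikram 1/20; Yamini 1/15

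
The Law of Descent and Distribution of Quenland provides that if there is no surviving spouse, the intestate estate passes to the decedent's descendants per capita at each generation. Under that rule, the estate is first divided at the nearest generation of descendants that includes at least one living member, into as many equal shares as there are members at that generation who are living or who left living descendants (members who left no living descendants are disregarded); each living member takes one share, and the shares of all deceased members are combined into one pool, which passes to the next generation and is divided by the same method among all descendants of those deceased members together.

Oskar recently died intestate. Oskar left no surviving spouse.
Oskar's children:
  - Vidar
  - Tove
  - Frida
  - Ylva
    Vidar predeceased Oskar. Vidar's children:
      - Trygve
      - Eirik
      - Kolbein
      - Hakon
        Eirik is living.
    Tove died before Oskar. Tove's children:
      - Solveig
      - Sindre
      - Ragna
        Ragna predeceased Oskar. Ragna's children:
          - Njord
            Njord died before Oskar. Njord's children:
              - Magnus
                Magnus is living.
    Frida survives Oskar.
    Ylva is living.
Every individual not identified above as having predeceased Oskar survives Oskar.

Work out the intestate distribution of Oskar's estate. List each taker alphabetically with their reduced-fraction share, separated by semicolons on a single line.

There is no surviving spouse, so the entire estate passes to Oskar's descendants per capita at each generation.
At generation 1 (Vidar, Tove, Frida, Ylva) there are 4 shares of (1)/4 = 1/4 each.
Living: Frida and Ylva — each takes 1/4.
Deceased: Vidar and Tove. Their combined 1/2 is pooled and carried to generation 2.
At generation 2 (Trygve, Eirik, Kolbein, Hakon, Solveig, Sindre, Ragna) there are 7 shares of (1/2)/7 = 1/14 each.
Living: Trygve, Eirik, Kolbein, Hakon, Solveig, and Sindre — each takes 1/14.
Deceased: Ragna. That 1/14 share is carried to generation 3.
At generation 3 (Njord) there are 1 shares of (1/14)/1 = 1/14 each.
Deceased: Njord. That 1/14 share is carried to generation 4.
At generation 4 (Magnus) there are 1 shares of (1/14)/1 = 1/14 each.
Living: Magnus — each takes 1/14.

Eirik 1/14; Frida 1/4; Hakon 1/14; Kolbein 1/14; Magnus 1/14; Sindre 1/14; Solveig 1/14; Trygve 1/14; Ylva 1/4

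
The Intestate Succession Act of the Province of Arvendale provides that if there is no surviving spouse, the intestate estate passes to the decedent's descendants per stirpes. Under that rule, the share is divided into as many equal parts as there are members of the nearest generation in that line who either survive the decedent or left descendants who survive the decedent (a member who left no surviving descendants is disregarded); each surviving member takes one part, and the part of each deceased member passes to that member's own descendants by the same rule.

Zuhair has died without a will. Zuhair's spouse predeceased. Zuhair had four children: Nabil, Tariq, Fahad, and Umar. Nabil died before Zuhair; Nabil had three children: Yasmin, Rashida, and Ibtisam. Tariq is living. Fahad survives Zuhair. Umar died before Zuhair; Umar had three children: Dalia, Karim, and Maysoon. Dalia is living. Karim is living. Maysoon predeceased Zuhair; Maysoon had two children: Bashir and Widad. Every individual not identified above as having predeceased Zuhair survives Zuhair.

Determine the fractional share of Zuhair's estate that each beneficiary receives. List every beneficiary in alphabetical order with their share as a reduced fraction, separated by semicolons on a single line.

There is no surviving spouse, so the entire estate passes to Zuhair's descendants per stirpes.
The estate is divided into 4 equal shares of 1/4 among Nabil, Tariq, Fahad, Umar.
Nabil predeceased; the 1/4 allotted to Nabil's branch passes to Nabil's issue by representation.
The 1/4 is divided into 3 equal shares of 1/12 among Yasmin, Rashida, Ibtisam.
Yasmin is living and takes 1/12.
Rashida is living and takes 1/12.
Ibtisam is living and takes 1/12.
Tariq is living and takes 1/4.
Fahad is living and takes 1/4.
Umar predeceased; the 1/4 allotted to Umar's branch passes to Umar's issue by representation.
The 1/4 is divided into 3 equal shares of 1/12 among Dalia, Karim, Maysoon.
Dalia is living and takes 1/12.
Karim is living and takes 1/12.
Maysoon predeceased; the 1/12 allotted to Maysoon's branch passes to Maysoon's issue by representation.
The 1/12 is divided into 2 equal shares of 1/24 among Bashir, Widad.
Bashir is living and takes 1/24.
Widad is living and takes 1/24.

Bashir 1/24; Dalia 1/12; Fahad 1/4; Ibtisam 1/12; Karim 1/12; Rashida 1/12; Tariq 1/4; Widad 1/24; Yasmin 1/12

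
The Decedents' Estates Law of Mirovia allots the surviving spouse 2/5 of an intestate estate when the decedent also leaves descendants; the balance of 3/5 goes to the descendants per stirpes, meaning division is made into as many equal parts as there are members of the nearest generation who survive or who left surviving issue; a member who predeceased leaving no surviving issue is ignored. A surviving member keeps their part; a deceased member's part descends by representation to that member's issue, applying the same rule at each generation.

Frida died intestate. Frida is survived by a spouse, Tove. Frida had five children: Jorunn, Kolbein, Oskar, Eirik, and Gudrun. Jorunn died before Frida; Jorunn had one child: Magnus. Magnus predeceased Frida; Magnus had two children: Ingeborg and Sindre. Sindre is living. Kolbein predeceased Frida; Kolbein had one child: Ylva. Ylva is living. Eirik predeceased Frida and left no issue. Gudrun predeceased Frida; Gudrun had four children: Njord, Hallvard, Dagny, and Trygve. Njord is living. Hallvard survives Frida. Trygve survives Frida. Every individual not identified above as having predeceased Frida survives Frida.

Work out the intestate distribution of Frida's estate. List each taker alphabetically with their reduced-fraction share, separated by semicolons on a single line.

Dagny 3/80; Hallvard 3/80; Ingeborg 3/40; Njord 3/80; Oskar 3/20; Sindre 3/40; Tove 2/5; Trygve 3/80; Ylva 3/20

Tove, as surviving spouse, takes 2/5.
The remaining 3/5 passes to Frida's descendants per stirpes.
Eirik left no surviving issue, so that branch lapses and is disregarded.
The 3/5 is divided into 4 equal shares of 3/20 among Jorunn, Kolbein, Oskar, Gudrun.
Jorunn predeceased; the 3/20 allotted to Jorunn's branch passes to Jorunn's issue by representation.
Magnus's line is the sole branch at this level, so the full 3/20 passes to Magnus's issue by representation.
The 3/20 is divided into 2 equal shares of 3/40 among Ingeborg, Sindre.
Ingeborg is living and takes 3/40.
Sindre is living and takes 3/40.
Kolbein predeceased; the 3/20 allotted to Kolbein's branch passes to Kolbein's issue by representation.
Ylva is the sole taker at this level and receives the full 3/20.
Oskar is living and takes 3/20.
Gudrun predeceased; the 3/20 allotted to Gudrun's branch passes to Gudrun's issue by representation.
The 3/20 is divided into 4 equal shares of 3/80 among Njord, Hallvard, Dagny, Trygve.
Njord is living and takes 3/80.
Hallvard is living and takes 3/80.
Dagny is living and takes 3/80.
Trygve is living and takes 3/80.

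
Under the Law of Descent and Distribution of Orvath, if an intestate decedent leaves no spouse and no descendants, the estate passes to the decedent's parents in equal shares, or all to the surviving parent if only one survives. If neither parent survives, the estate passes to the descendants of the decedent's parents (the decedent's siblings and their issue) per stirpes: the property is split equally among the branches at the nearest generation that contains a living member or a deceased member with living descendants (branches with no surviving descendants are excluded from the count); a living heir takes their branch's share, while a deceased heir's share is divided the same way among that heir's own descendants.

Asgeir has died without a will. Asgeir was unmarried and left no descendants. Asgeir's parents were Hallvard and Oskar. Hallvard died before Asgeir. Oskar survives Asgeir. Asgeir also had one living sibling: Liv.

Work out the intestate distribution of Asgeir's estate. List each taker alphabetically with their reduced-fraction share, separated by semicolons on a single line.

Only one parent, Oskar, survives, so Oskar takes the entire estate. The siblings take nothing because a surviving parent has priority.

Oskar 1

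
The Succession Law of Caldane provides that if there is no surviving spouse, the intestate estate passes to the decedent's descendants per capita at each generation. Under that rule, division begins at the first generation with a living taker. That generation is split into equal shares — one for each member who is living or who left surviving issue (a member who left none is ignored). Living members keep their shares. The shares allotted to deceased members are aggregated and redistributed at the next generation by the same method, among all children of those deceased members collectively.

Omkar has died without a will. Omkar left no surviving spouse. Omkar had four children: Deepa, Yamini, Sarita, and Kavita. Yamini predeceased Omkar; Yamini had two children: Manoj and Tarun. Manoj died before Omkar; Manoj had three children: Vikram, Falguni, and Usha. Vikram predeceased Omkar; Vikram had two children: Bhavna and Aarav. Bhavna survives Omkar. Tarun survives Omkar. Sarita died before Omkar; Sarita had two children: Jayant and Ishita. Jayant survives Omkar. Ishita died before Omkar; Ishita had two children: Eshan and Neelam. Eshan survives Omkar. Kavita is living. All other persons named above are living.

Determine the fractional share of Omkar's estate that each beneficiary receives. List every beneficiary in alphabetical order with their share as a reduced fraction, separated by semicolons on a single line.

Aarav 1/40; Bhavna 1/40; Deepa 1/4; Eshan 1/20; Falguni 1/20; Jayant 1/8; Kavita 1/4; Neelam 1/20; Tarun 1/8; Usha 1/20

There is no surviving spouse, so the entire estate passes to Omkar's descendants per capita at each generation.
At generation 1 (Deepa, Yamini, Sarita, Kavita) there are 4 shares of (1)/4 = 1/4 each.
Living: Deepa and Kavita — each takes 1/4.
Deceased: Yamini and Sarita. Their combined 1/2 is pooled and carried to generation 2.
At generation 2 (Manoj, Tarun, Jayant, Ishita) there are 4 shares of (1/2)/4 = 1/8 each.
Living: Tarun and Jayant — each takes 1/8.
Deceased: Manoj and Ishita. Their combined 1/4 is pooled and carried to generation 3.
At generation 3 (Vikram, Falguni, Usha, Eshan, Neelam) there are 5 shares of (1/4)/5 = 1/20 each.
Living: Falguni, Usha, Eshan, and Neelam — each takes 1/20.
Deceased: Vikram. That 1/20 share is carried to generation 4.
At generation 4 (Bhavna, Aarav) there are 2 shares of (1/20)/2 = 1/40 each.
Living: Bhavna and Aarav — each takes 1/40.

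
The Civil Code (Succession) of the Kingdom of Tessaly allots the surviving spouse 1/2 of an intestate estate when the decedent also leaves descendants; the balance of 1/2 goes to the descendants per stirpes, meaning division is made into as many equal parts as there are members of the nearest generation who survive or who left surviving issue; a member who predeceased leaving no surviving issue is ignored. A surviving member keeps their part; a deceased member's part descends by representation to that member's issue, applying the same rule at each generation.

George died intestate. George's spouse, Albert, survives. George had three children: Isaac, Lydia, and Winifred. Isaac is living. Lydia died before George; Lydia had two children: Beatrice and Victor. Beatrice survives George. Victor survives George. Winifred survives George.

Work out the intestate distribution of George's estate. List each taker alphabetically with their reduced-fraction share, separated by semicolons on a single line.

Albert, as surviving spouse, takes 1/2.
The remaining 1/2 passes to George's descendants per stirpes.
The 1/2 is divided into 3 equal shares of 1/6 among Isaac, Lydia, Winifred.
Isaac is living and takes 1/6.
Lydia predeceased; the 1/6 allotted to Lydia's branch passes to Lydia's issue by representation.
The 1/6 is divided into 2 equal shares of 1/12 among Beatrice, Victor.
Beatrice is living and takes 1/12.
Victor is living and takes 1/12.
Winifred is living and takes 1/6.

Albert 1/2; Beatrice 1/12; Isaac 1/6; Victor 1/12; Winifred 1/6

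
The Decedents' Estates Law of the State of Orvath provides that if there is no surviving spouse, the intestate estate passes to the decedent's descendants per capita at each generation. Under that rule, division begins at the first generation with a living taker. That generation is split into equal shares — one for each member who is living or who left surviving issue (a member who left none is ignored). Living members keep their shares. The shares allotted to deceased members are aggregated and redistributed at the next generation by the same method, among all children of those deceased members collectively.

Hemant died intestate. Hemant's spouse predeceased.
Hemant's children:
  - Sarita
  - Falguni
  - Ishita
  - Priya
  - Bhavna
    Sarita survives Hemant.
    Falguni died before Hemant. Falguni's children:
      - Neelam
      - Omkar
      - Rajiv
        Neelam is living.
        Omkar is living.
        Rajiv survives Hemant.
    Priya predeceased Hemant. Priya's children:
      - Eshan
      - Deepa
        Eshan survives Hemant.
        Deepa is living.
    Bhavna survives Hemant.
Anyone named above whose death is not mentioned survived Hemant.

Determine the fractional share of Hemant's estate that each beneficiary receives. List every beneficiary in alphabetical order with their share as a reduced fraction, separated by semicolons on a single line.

There is no surviving spouse, so the entire estate passes to Hemant's descendants per capita at each generation.
At generation 1 (Sarita, Falguni, Ishita, Priya, Bhavna) there are 5 shares of (1)/5 = 1/5 each.
Living: Sarita, Ishita, and Bhavna — each takes 1/5.
Deceased: Falguni and Priya. Their combined 2/5 is pooled and carried to generation 2.
At generation 2 (Neelam, Omkar, Rajiv, Eshan, Deepa) there are 5 shares of (2/5)/5 = 2/25 each.
Living: Neelam, Omkar, Rajiv, Eshan, and Deepa — each takes 2/25.

Bhavna 1/5; Deepa 2/25; Eshan 2/25; Ishita 1/5; Neelam 2/25; Omkar 2/25; Rajiv 2/25; Sarita 1/5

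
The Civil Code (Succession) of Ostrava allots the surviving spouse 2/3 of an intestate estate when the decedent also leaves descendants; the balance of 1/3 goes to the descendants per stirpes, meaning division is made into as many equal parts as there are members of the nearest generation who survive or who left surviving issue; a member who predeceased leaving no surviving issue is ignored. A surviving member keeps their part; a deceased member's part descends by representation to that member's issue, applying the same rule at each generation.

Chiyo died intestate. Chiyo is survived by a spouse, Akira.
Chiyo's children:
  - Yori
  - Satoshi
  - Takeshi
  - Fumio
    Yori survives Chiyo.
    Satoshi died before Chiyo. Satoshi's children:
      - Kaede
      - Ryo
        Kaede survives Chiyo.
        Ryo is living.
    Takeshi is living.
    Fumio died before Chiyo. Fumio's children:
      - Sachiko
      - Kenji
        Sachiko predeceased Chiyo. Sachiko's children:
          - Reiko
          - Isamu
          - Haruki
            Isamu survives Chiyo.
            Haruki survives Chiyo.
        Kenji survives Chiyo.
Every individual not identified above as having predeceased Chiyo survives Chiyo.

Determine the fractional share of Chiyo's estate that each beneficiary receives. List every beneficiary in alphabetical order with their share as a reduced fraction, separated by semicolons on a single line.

Akira 2/3; Haruki 1/72; Isamu 1/72; Kaede 1/24; Kenji 1/24; Reiko 1/72; Ryo 1/24; Takeshi 1/12; Yori 1/12

Akira, as surviving spouse, takes 2/3.
The remaining 1/3 passes to Chiyo's descendants per stirpes.
The 1/3 is divided into 4 equal shares of 1/12 among Yori, Satoshi, Takeshi, Fumio.
Yori is living and takes 1/12.
Satoshi predeceased; the 1/12 allotted to Satoshi's branch passes to Satoshi's issue by representation.
The 1/12 is divided into 2 equal shares of 1/24 among Kaede, Ryo.
Kaede is living and takes 1/24.
Ryo is living and takes 1/24.
Takeshi is living and takes 1/12.
Fumio predeceased; the 1/12 allotted to Fumio's branch passes to Fumio's issue by representation.
The 1/12 is divided into 2 equal shares of 1/24 among Sachiko, Kenji.
Sachiko predeceased; the 1/24 allotted to Sachiko's branch passes to Sachiko's issue by representation.
The 1/24 is divided into 3 equal shares of 1/72 among Reiko, Isamu, Haruki.
Reiko is living and takes 1/72.
Isamu is living and takes 1/72.
Haruki is living and takes 1/72.
Kenji is living and takes 1/24.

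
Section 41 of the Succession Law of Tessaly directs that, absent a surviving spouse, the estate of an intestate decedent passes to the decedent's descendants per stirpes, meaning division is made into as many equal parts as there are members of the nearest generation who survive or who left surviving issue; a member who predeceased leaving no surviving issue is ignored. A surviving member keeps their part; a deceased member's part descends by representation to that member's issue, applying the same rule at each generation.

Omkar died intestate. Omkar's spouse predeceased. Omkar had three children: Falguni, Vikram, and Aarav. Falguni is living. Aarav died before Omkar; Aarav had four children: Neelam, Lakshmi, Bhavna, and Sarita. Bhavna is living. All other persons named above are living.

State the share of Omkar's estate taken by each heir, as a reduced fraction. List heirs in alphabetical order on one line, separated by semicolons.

There is no surviving spouse, so the entire estate passes to Omkar's descendants per stirpes.
The estate is divided into 3 equal shares of 1/3 among Falguni, Vikram, Aarav.
Falguni is living and takes 1/3.
Vikram is living and takes 1/3.
Aarav predeceased; the 1/3 allotted to Aarav's branch passes to Aarav's issue by representation.
The 1/3 is divided into 4 equal shares of 1/12 among Neelam, Lakshmi, Bhavna, Sarita.
Neelam is living and takes 1/12.
Lakshmi is living and takes 1/12.
Bhavna is living and takes 1/12.
Sarita is living and takes 1/12.

Bhavna 1/12; Falguni 1/3; Lakshmi 1/12; Neelam 1/12; Sarita 1/12; Vikram 1/3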